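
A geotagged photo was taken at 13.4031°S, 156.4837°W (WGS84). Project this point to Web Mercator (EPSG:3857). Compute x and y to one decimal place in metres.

Web Mercator is spherical with R = a = 6378137 m.
x = R·λ = 6378137 × -2.731155791 = -17419685.801 m.
y = R·ln tan(π/4 + φ/2) = 6378137 × -0.236091404 = -1505823.322 m.

x -17419685.8 m, y -1505823.3 m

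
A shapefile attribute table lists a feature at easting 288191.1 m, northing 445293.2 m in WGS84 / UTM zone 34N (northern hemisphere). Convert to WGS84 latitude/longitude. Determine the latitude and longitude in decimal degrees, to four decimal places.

lat 4.0264°, lon 19.0922°

Zone 34N: λ₀ = 21°, k₀ = 0.9996, false easting 500000 m.
Meridian distance M = (N − FN)/k₀ = 445471.4 m.
Inverse transverse Mercator on WGS84 gives φ = 4.02639998°, λ = 19.09220012°.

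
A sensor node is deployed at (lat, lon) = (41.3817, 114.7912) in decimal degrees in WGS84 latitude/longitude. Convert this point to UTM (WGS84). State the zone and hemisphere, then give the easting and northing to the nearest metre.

Zone 50N: E 315306 m, N 4583485 m

Longitude 114.7912° lies in the 6° band [114°, 120°), giving zone 50; latitude is north of the equator, so 50N.
Zone 50 central meridian λ₀ = 6×50 − 183 = 117°; Δλ = -2.2088°.
Transverse Mercator on WGS84 with k₀ = 0.9996 gives E = 315306.486 m, N = 4583484.862 m.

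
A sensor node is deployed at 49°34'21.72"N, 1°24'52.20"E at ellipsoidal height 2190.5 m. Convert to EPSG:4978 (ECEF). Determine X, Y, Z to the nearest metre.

WGS84: a = 6378137 m, e² = 0.006694380; N(φ) = a/√(1−e²sin²φ) = 6390544.124 m.
X = (N+h)·cosφ·cosλ = 4144314.427 m; Y = (N+h)·cosφ·sinλ = 102334.309 m; Z = (N(1−e²)+h)·sinφ = 4833771.644 m.

X 4144314 m, Y 102334 m, Z 4833772 m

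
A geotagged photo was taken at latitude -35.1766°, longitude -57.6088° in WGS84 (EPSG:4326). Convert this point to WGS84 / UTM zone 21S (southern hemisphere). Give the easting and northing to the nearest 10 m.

E 444570 m, N 6107200 m

Zone 21 central meridian λ₀ = 6×21 − 183 = -57°; Δλ = -0.6088°.
Transverse Mercator on WGS84 with k₀ = 0.9996 gives E = 444565.261 m, N = 6107202.709 m.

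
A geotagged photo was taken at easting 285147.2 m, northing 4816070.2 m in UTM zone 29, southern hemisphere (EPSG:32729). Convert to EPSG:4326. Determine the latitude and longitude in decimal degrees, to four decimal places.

lat -46.7743°, lon -11.8143°

Zone 29S: λ₀ = -9°, k₀ = 0.9996, false easting 500000 m, false northing 10000000 m.
Meridian distance M = (N − FN)/k₀ = -5186004.2 m.
Inverse transverse Mercator on WGS84 gives φ = -46.77430012°, λ = -11.81429936°.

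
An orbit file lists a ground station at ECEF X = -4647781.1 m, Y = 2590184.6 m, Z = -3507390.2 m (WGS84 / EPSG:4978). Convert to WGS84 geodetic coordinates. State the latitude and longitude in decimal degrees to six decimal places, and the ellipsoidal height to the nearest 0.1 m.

λ = atan2(Y, X) = 150.86930004°; p = √(X²+Y²) = 5320801.2 m.
Bowring's method on WGS84 (a = 6378137 m, b = 6356752.314 m) gives φ = -33.56930004°, h = 1173.616 m.

lat -33.569300°, lon 150.869300°, h 1173.6 m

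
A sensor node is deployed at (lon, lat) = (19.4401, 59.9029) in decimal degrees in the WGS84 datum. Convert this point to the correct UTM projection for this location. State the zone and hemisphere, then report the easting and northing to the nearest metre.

Zone 34N: E 412743 m, N 6641625 m

Longitude 19.4401° lies in the 6° band [18°, 24°), giving zone 34; latitude is north of the equator, so 34N.
Zone 34 central meridian λ₀ = 6×34 − 183 = 21°; Δλ = -1.5599°.
Transverse Mercator on WGS84 with k₀ = 0.9996 gives E = 412742.909 m, N = 6641625.221 m.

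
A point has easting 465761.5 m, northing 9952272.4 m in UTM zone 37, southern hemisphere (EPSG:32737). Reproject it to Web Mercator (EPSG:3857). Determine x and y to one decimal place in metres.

Unproject from UTM 37S (λ₀ = 39°) → φ = -0.43180022°, λ = 38.69230005°.
Web Mercator (R = 6378137 m): x = 4307207.140 m, y = -48068.235 m.

x 4307207.1 m, y -48068.2 m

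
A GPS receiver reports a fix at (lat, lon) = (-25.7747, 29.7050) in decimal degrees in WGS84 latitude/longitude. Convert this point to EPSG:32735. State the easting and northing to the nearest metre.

E 771287 m, N 7146480 m

Zone 35 central meridian λ₀ = 6×35 − 183 = 27°; Δλ = +2.7050°.
Transverse Mercator on WGS84 with k₀ = 0.9996 gives E = 771287.483 m, N = 7146480.321 m.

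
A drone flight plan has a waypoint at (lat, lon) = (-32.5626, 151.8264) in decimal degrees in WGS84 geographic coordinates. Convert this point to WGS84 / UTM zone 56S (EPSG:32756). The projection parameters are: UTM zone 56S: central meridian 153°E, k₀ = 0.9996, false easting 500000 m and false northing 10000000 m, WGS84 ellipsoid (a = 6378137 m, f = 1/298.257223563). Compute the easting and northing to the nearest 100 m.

Zone 56 central meridian λ₀ = 6×56 − 183 = 153°; Δλ = -1.1736°.
Transverse Mercator on WGS84 with k₀ = 0.9996 gives E = 389826.161 m, N = 6396594.208 m.

E 389800 m, N 6396600 m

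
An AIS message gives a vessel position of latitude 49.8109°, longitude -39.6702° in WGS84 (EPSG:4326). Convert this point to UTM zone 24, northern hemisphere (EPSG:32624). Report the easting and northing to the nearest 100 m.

Zone 24 central meridian λ₀ = 6×24 − 183 = -39°; Δλ = -0.6702°.
Transverse Mercator on WGS84 with k₀ = 0.9996 gives E = 451780.777 m, N = 5517821.486 m.

E 451800 m, N 5517800 m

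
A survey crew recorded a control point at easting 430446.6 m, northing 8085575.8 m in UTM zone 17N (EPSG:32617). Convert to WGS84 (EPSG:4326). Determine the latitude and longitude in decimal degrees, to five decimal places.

lat 72.85540°, lon -83.11430°

Zone 17N: λ₀ = -81°, k₀ = 0.9996, false easting 500000 m.
Meridian distance M = (N − FN)/k₀ = 8088811.3 m.
Inverse transverse Mercator on WGS84 gives φ = 72.85539985°, λ = -83.11430025°.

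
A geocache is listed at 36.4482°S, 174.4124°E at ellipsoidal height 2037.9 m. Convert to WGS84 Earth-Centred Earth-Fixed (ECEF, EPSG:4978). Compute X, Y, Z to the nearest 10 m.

X -5113830 m, Y 500300 m, Z -3769520 m

WGS84: a = 6378137 m, e² = 0.006694380; N(φ) = a/√(1−e²sin²φ) = 6385685.447 m.
X = (N+h)·cosφ·cosλ = -5113833.840 m; Y = (N+h)·cosφ·sinλ = 500298.435 m; Z = (N(1−e²)+h)·sinφ = -3769523.035 m.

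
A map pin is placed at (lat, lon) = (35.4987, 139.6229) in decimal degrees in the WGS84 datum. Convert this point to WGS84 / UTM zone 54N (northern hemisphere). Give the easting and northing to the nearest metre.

E 375101 m, N 3929221 m

Zone 54 central meridian λ₀ = 6×54 − 183 = 141°; Δλ = -1.3771°.
Transverse Mercator on WGS84 with k₀ = 0.9996 gives E = 375100.570 m, N = 3929220.971 m.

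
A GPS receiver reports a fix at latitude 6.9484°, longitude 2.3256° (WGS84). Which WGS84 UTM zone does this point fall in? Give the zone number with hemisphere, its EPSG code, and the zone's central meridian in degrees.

UTM zone = ⌊(λ + 180)/6⌋ + 1; 2.3256° ∈ [0°, 6°) → zone 31.
Hemisphere: N (φ ≥ 0).
Central meridian λ₀ = 6×31 − 183 = 3°.
EPSG code: 32631.

Zone 31N (EPSG:32631), central meridian 3°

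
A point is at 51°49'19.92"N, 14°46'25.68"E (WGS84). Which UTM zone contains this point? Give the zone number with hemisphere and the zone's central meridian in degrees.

UTM zone = ⌊(λ + 180)/6⌋ + 1; 14.7738° ∈ [12°, 18°) → zone 33.
Hemisphere: N (φ ≥ 0).
Central meridian λ₀ = 6×33 − 183 = 15°.

Zone 33N, central meridian 15°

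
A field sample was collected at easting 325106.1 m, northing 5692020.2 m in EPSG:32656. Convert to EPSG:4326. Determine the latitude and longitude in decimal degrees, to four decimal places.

Zone 56N: λ₀ = 153°, k₀ = 0.9996, false easting 500000 m.
Meridian distance M = (N − FN)/k₀ = 5694297.9 m.
Inverse transverse Mercator on WGS84 gives φ = 51.35249999°, λ = 150.48829994°.

lat 51.3525°, lon 150.4883°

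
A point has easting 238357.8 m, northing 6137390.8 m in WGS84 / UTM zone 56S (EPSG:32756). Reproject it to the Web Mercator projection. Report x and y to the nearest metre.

Unproject from UTM 56S (λ₀ = 153°) → φ = -34.87219967°, λ = 150.13759981°.
Web Mercator (R = 6378137 m): x = 16713241.160 m, y = -4146527.124 m.

x 16713241 m, y -4146527 m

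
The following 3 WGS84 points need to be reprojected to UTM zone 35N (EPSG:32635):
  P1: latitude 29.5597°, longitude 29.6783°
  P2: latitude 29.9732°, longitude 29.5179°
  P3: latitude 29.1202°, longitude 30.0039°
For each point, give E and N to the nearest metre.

UTM zone 35N: λ₀ = 27°, k₀ = 0.9996.
P1 (29.5597°, 29.6783°) → (759497.375, 3272991.666) m.
P2 (29.9732°, 29.5179°) → (742950.302, 3318483.776) m.
P3 (29.1202°, 30.0039°) → (792311.514, 3225034.024) m.

P1: E 759497 m, N 3272992 m; P2: E 742950 m, N 3318484 m; P3: E 792312 m, N 3225034 m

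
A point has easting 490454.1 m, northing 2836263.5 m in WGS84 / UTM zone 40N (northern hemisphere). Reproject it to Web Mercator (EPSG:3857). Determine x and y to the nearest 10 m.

Unproject from UTM 40N (λ₀ = 57°) → φ = 25.64400013°, λ = 56.90489991°.
Web Mercator (R = 6378137 m): x = 6334624.482 m, y = 2955055.228 m.

x 6334620 m, y 2955060 m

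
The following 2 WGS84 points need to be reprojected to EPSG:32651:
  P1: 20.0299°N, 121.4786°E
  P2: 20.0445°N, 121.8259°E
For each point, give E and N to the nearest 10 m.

UTM zone 51N: λ₀ = 123°, k₀ = 0.9996.
P1 (20.0299°, 121.4786°) → (340869.267, 2215513.800) m.
P2 (20.0445°, 121.8259°) → (377210.933, 2216836.943) m.

P1: E 340870 m, N 2215510 m; P2: E 377210 m, N 2216840 m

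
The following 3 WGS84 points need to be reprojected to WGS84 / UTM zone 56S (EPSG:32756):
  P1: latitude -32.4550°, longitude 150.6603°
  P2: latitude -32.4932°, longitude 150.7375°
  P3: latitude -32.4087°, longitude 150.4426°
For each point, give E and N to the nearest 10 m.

P1: E 280080 m, N 6406720 m; P2: E 287420 m, N 6402640 m; P3: E 259480 m, N 6411380 m

UTM zone 56S: λ₀ = 153°, k₀ = 0.9996.
P1 (-32.4550°, 150.6603°) → (280075.027, 6406718.656) m.
P2 (-32.4932°, 150.7375°) → (287423.097, 6402639.263) m.
P3 (-32.4087°, 150.4426°) → (259483.312, 6411383.495) m.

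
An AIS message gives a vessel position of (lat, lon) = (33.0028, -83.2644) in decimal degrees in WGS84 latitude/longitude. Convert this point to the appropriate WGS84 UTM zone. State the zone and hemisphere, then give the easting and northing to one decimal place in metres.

Zone 17N: E 288453.3 m, N 3653875.0 m

Longitude -83.2644° lies in the 6° band [-84°, -78°), giving zone 17; latitude is north of the equator, so 17N.
Zone 17 central meridian λ₀ = 6×17 − 183 = -81°; Δλ = -2.2644°.
Transverse Mercator on WGS84 with k₀ = 0.9996 gives E = 288453.298 m, N = 3653874.995 m.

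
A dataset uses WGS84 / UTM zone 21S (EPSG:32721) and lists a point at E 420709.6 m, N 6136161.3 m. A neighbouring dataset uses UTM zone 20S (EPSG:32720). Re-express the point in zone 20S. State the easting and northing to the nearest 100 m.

E 969000 m, N 6124500 m

UTM 21S → geographic: φ = -34.91389966°, λ = -57.86800034°.
UTM 20S (λ₀ = -63°) forward: E = 969011.134 m, N = 6124464.066 m.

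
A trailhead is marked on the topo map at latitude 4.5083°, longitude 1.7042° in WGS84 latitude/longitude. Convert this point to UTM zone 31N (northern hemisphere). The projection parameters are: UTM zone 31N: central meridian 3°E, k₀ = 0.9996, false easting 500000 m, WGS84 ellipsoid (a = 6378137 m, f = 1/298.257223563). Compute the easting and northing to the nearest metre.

E 356241 m, N 498441 m

Zone 31 central meridian λ₀ = 6×31 − 183 = 3°; Δλ = -1.2958°.
Transverse Mercator on WGS84 with k₀ = 0.9996 gives E = 356240.875 m, N = 498440.717 m.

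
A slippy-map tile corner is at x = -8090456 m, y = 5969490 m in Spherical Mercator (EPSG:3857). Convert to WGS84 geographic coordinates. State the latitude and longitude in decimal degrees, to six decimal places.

R = 6378137 m. λ = x/R = -72.67780280°.
φ = 2·arctan(exp(y/R)) − 90° = 2·arctan(2.54958) − 90° = 47.16769958°.

lat 47.167700°, lon -72.677803°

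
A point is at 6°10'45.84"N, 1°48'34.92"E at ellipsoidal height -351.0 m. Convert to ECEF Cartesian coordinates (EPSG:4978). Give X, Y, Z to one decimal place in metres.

X 6337812.6 m, Y 200247.8 m, Z 681947.5 m

WGS84: a = 6378137 m, e² = 0.006694380; N(φ) = a/√(1−e²sin²φ) = 6378384.379 m.
X = (N+h)·cosφ·cosλ = 6337812.581 m; Y = (N+h)·cosφ·sinλ = 200247.822 m; Z = (N(1−e²)+h)·sinφ = 681947.482 m.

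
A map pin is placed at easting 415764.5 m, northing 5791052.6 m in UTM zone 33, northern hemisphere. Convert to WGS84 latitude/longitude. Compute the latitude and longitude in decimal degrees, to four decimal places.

Zone 33N: λ₀ = 15°, k₀ = 0.9996, false easting 500000 m.
Meridian distance M = (N − FN)/k₀ = 5793369.9 m.
Inverse transverse Mercator on WGS84 gives φ = 52.26340036°, λ = 13.76570016°.

lat 52.2634°, lon 13.7657°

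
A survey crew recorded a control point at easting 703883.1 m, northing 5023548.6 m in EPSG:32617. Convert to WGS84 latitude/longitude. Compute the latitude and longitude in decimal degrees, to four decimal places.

lat 45.3358°, lon -78.3979°

Zone 17N: λ₀ = -81°, k₀ = 0.9996, false easting 500000 m.
Meridian distance M = (N − FN)/k₀ = 5025558.8 m.
Inverse transverse Mercator on WGS84 gives φ = 45.33580020°, λ = -78.39789980°.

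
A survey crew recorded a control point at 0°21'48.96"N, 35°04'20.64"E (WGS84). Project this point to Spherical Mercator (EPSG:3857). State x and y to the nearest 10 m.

Web Mercator is spherical with R = a = 6378137 m.
x = R·λ = 6378137 × 0.612128857 = 3904241.709 m.
y = R·ln tan(π/4 + φ/2) = 6378137 × 0.006346060 = 40476.039 m.

x 3904240 m, y 40480 m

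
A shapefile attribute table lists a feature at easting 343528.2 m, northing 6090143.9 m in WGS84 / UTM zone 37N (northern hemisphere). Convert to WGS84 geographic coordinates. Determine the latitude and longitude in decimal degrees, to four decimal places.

lat 54.9337°, lon 36.5577°

Zone 37N: λ₀ = 39°, k₀ = 0.9996, false easting 500000 m.
Meridian distance M = (N − FN)/k₀ = 6092580.9 m.
Inverse transverse Mercator on WGS84 gives φ = 54.93369977°, λ = 36.55769953°.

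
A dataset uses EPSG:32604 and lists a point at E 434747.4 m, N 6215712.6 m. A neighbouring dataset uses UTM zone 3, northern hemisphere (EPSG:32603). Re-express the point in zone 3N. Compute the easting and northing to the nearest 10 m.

E 808010 m, N 6226270 m

UTM 4N → geographic: φ = 56.08209967°, λ = -160.04850020°.
UTM 3N (λ₀ = -165°) forward: E = 808014.365 m, N = 6226272.875 m.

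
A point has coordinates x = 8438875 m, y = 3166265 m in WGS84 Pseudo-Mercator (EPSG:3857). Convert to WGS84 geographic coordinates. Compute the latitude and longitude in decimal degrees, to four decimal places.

R = 6378137 m. λ = x/R = 75.80770393°.
φ = 2·arctan(exp(y/R)) − 90° = 2·arctan(1.64284) − 90° = 27.34199607°.

lat 27.3420°, lon 75.8077°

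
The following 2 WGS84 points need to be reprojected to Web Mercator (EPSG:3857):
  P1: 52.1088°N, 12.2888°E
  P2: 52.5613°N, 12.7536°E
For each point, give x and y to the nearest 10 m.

P1: x 1367980 m, y 6819820 m; P2: x 1419720 m, y 6902260 m

Web Mercator: x = R·λ, y = R·ln tan(π/4+φ/2), R = 6378137 m.
P1 (52.1088°, 12.2888°) → (1367982.958, 6819821.847) m.
P2 (52.5613°, 12.7536°) → (1419724.258, 6902259.005) m.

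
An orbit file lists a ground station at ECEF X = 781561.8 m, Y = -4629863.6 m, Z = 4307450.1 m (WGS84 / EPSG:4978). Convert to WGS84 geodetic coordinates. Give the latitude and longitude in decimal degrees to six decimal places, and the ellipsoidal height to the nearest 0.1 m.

lat 42.724400°, lon -80.418300°, h 3522.5 m

λ = atan2(Y, X) = -80.41830042°; p = √(X²+Y²) = 4695367.5 m.
Bowring's method on WGS84 (a = 6378137 m, b = 6356752.314 m) gives φ = 42.72439965°, h = 3522.518 m.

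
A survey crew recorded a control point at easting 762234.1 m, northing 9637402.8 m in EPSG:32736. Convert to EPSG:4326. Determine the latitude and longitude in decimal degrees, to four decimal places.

lat -3.2777°, lon 35.3598°

Zone 36S: λ₀ = 33°, k₀ = 0.9996, false easting 500000 m, false northing 10000000 m.
Meridian distance M = (N − FN)/k₀ = -362742.3 m.
Inverse transverse Mercator on WGS84 gives φ = -3.27770008°, λ = 35.35979970°.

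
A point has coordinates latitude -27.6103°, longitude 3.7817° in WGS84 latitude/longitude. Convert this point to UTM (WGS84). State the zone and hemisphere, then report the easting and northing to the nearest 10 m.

Zone 31S: E 577130 m, N 6945720 m

Longitude 3.7817° lies in the 6° band [0°, 6°), giving zone 31; latitude is south of the equator, so 31S.
Zone 31 central meridian λ₀ = 6×31 − 183 = 3°; Δλ = +0.7817°.
Transverse Mercator on WGS84 with k₀ = 0.9996 gives E = 577134.816 m, N = 6945721.602 m.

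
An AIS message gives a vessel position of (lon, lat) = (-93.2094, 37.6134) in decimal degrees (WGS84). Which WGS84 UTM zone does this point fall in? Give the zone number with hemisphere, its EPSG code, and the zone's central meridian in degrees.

Zone 15N (EPSG:32615), central meridian -93°

UTM zone = ⌊(λ + 180)/6⌋ + 1; -93.2094° ∈ [-96°, -90°) → zone 15.
Hemisphere: N (φ ≥ 0).
Central meridian λ₀ = 6×15 − 183 = -93°.
EPSG code: 32615.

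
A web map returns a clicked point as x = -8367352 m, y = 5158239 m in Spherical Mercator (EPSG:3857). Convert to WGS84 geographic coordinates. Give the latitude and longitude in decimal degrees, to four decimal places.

lat 41.9817°, lon -75.1652°

R = 6378137 m. λ = x/R = -75.16520189°.
φ = 2·arctan(exp(y/R)) − 90° = 2·arctan(2.24507) − 90° = 41.98170276°.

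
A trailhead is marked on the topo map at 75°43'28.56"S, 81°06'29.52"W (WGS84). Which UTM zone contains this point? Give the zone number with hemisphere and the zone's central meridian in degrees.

UTM zone = ⌊(λ + 180)/6⌋ + 1; -81.1082° ∈ [-84°, -78°) → zone 17.
Hemisphere: S (φ < 0).
Central meridian λ₀ = 6×17 − 183 = -81°.

Zone 17S, central meridian -81°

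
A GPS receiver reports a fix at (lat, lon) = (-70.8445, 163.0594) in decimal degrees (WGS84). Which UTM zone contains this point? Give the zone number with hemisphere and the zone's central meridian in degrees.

UTM zone = ⌊(λ + 180)/6⌋ + 1; 163.0594° ∈ [162°, 168°) → zone 58.
Hemisphere: S (φ < 0).
Central meridian λ₀ = 6×58 − 183 = 165°.

Zone 58S, central meridian 165°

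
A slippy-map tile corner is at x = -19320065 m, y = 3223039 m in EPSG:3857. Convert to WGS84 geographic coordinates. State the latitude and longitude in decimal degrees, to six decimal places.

R = 6378137 m. λ = x/R = -173.55509680°.
φ = 2·arctan(exp(y/R)) − 90° = 2·arctan(1.65753) − 90° = 27.79409822°.

lat 27.794098°, lon -173.555097°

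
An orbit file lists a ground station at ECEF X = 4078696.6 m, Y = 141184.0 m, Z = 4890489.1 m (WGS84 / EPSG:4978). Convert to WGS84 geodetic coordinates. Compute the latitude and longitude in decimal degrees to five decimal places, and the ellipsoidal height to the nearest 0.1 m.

λ = atan2(Y, X) = 1.98250069°; p = √(X²+Y²) = 4081139.4 m.
Bowring's method on WGS84 (a = 6378137 m, b = 6356752.314 m) gives φ = 50.34390019°, h = 4156.060 m.

lat 50.34390°, lon 1.98250°, h 4156.1 m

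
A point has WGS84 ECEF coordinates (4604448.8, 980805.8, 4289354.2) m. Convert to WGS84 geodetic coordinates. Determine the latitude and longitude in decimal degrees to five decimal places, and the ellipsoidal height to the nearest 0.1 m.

λ = atan2(Y, X) = 12.02499952°; p = √(X²+Y²) = 4707752.0 m.
Bowring's method on WGS84 (a = 6378137 m, b = 6356752.314 m) gives φ = 42.52909951°, h = 379.899 m.

lat 42.52910°, lon 12.02500°, h 379.9 m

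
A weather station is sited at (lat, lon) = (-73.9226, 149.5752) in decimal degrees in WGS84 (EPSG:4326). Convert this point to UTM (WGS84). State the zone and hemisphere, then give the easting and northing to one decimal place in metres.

Longitude 149.5752° lies in the 6° band [144°, 150°), giving zone 55; latitude is south of the equator, so 55S.
Zone 55 central meridian λ₀ = 6×55 − 183 = 147°; Δλ = +2.5752°.
Transverse Mercator on WGS84 with k₀ = 0.9996 gives E = 579581.081 m, N = 1794878.098 m.

Zone 55S: E 579581.1 m, N 1794878.1 m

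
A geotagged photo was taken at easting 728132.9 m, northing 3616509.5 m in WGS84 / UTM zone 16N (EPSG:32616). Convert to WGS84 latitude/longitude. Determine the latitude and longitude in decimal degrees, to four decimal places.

Zone 16N: λ₀ = -87°, k₀ = 0.9996, false easting 500000 m.
Meridian distance M = (N − FN)/k₀ = 3617956.7 m.
Inverse transverse Mercator on WGS84 gives φ = 32.66270017°, λ = -84.56740009°.

lat 32.6627°, lon -84.5674°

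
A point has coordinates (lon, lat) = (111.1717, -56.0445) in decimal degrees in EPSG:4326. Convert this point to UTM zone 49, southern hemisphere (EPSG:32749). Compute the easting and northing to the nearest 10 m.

E 510700 m, N 3788950 m

Zone 49 central meridian λ₀ = 6×49 − 183 = 111°; Δλ = +0.1717°.
Transverse Mercator on WGS84 with k₀ = 0.9996 gives E = 510696.240 m, N = 3788954.371 m.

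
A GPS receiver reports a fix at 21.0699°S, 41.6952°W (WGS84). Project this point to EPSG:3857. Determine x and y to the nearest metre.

Web Mercator is spherical with R = a = 6378137 m.
x = R·λ = 6378137 × -0.727718522 = -4641488.433 m.
y = R·ln tan(π/4 + φ/2) = 6378137 × -0.376319193 = -2400215.370 m.

x -4641488 m, y -2400215 m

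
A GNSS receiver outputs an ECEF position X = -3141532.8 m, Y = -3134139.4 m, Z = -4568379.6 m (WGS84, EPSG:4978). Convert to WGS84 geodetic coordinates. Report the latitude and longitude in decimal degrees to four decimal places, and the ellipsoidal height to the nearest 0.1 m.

λ = atan2(Y, X) = -135.06750041°; p = √(X²+Y²) = 4437573.4 m.
Bowring's method on WGS84 (a = 6378137 m, b = 6356752.314 m) gives φ = -46.02439977°, h = 1734.921 m.

lat -46.0244°, lon -135.0675°, h 1734.9 m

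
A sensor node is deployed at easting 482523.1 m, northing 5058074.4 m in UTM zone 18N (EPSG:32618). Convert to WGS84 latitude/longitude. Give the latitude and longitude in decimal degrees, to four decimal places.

Zone 18N: λ₀ = -75°, k₀ = 0.9996, false easting 500000 m.
Meridian distance M = (N − FN)/k₀ = 5060098.4 m.
Inverse transverse Mercator on WGS84 gives φ = 45.67600019°, λ = -75.22439937°.

lat 45.6760°, lon -75.2244°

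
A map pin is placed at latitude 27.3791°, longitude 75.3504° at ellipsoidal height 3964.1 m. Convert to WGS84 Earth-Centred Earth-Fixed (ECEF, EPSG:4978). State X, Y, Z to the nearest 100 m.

X 1434300 m, Y 5486800 m, Z 2917400 m

WGS84: a = 6378137 m, e² = 0.006694380; N(φ) = a/√(1−e²sin²φ) = 6382656.776 m.
X = (N+h)·cosφ·cosλ = 1434289.178 m; Y = (N+h)·cosφ·sinλ = 5486844.286 m; Z = (N(1−e²)+h)·sinφ = 2917403.493 m.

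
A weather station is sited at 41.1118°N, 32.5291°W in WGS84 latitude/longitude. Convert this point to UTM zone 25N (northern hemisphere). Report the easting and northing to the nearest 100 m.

E 539500 m, N 4551300 m

Zone 25 central meridian λ₀ = 6×25 − 183 = -33°; Δλ = +0.4709°.
Transverse Mercator on WGS84 with k₀ = 0.9996 gives E = 539536.477 m, N = 4551274.874 m.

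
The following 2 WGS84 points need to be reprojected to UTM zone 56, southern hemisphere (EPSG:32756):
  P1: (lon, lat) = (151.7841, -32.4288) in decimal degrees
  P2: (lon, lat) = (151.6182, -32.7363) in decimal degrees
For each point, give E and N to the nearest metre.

UTM zone 56S: λ₀ = 153°, k₀ = 0.9996.
P1 (-32.4288°, 151.7841°) → (385685.784, 6411382.941) m.
P2 (-32.7363°, 151.6182°) → (370530.132, 6377101.885) m.

P1: E 385686 m, N 6411383 m; P2: E 370530 m, N 6377102 m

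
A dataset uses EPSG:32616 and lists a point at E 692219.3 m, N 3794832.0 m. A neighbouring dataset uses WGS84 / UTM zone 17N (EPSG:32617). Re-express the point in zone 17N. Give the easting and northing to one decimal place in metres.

E 139817.9 m, N 3799790.2 m

UTM 16N → geographic: φ = 34.27690019°, λ = -84.91189947°.
UTM 17N (λ₀ = -81°) forward: E = 139817.901 m, N = 3799790.159 m.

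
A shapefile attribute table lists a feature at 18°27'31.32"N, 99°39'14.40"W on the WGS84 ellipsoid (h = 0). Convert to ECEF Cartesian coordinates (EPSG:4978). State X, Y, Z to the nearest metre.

WGS84: a = 6378137 m, e² = 0.006694380; N(φ) = a/√(1−e²sin²φ) = 6380278.274 m.
X = (N+h)·cosφ·cosλ = -1014912.455 m; Y = (N+h)·cosφ·sinλ = -5966320.301 m; Z = (N(1−e²)+h)·sinφ = 2006606.585 m.

X -1014912 m, Y -5966320 m, Z 2006607 m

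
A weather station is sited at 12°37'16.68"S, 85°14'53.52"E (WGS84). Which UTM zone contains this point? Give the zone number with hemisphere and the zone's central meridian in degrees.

UTM zone = ⌊(λ + 180)/6⌋ + 1; 85.2482° ∈ [84°, 90°) → zone 45.
Hemisphere: S (φ < 0).
Central meridian λ₀ = 6×45 − 183 = 87°.

Zone 45S, central meridian 87°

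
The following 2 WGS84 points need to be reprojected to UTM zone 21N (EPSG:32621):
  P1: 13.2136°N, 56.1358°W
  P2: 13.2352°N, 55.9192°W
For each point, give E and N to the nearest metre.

UTM zone 21N: λ₀ = -57°, k₀ = 0.9996.
P1 (13.2136°, -56.1358°) → (593637.432, 1460918.564) m.
P2 (13.2352°, -55.9192°) → (617098.331, 1463398.724) m.

P1: E 593637 m, N 1460919 m; P2: E 617098 m, N 1463399 m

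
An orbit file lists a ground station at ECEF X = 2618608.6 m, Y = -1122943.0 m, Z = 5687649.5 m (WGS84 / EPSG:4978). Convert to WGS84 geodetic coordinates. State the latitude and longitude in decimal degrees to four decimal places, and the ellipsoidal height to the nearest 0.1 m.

lat 63.5452°, lon -23.2112°, h 379.6 m

λ = atan2(Y, X) = -23.21119928°; p = √(X²+Y²) = 2849230.1 m.
Bowring's method on WGS84 (a = 6378137 m, b = 6356752.314 m) gives φ = 63.54519972°, h = 379.611 m.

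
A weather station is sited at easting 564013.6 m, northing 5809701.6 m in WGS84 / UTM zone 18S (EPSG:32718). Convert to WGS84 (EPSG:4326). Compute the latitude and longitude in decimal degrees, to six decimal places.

lat -37.857900°, lon -74.272300°

Zone 18S: λ₀ = -75°, k₀ = 0.9996, false easting 500000 m, false northing 10000000 m.
Meridian distance M = (N − FN)/k₀ = -4191975.2 m.
Inverse transverse Mercator on WGS84 gives φ = -37.85789995°, λ = -74.27230034°.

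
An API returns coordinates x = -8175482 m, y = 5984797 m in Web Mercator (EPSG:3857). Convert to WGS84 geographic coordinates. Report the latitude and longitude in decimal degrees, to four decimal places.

R = 6378137 m. λ = x/R = -73.44160436°.
φ = 2·arctan(exp(y/R)) − 90° = 2·arctan(2.55571) − 90° = 47.26110085°.

lat 47.2611°, lon -73.4416°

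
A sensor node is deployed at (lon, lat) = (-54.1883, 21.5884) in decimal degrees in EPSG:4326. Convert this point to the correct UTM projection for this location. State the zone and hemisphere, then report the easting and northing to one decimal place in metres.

Zone 21N: E 791141.9 m, N 2389899.6 m

Longitude -54.1883° lies in the 6° band [-60°, -54°), giving zone 21; latitude is north of the equator, so 21N.
Zone 21 central meridian λ₀ = 6×21 − 183 = -57°; Δλ = +2.8117°.
Transverse Mercator on WGS84 with k₀ = 0.9996 gives E = 791141.887 m, N = 2389899.617 m.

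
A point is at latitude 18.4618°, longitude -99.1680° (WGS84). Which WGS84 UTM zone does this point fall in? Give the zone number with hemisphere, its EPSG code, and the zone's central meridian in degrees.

Zone 14N (EPSG:32614), central meridian -99°

UTM zone = ⌊(λ + 180)/6⌋ + 1; -99.1680° ∈ [-102°, -96°) → zone 14.
Hemisphere: N (φ ≥ 0).
Central meridian λ₀ = 6×14 − 183 = -99°.
EPSG code: 32614.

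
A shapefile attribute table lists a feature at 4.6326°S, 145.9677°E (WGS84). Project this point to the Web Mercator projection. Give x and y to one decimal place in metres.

Web Mercator is spherical with R = a = 6378137 m.
x = R·λ = 6378137 × 2.547616967 = 16249050.036 m.
y = R·ln tan(π/4 + φ/2) = 6378137 × -0.080942363 = -516261.480 m.

x 16249050.0 m, y -516261.5 m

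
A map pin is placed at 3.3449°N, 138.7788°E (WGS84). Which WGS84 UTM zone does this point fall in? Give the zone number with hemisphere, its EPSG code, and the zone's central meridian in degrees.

UTM zone = ⌊(λ + 180)/6⌋ + 1; 138.7788° ∈ [138°, 144°) → zone 54.
Hemisphere: N (φ ≥ 0).
Central meridian λ₀ = 6×54 − 183 = 141°.
EPSG code: 32654.

Zone 54N (EPSG:32654), central meridian 141°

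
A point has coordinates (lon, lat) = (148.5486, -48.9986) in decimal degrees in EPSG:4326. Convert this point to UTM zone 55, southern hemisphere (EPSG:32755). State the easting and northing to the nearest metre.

E 613270 m, N 4571544 m

Zone 55 central meridian λ₀ = 6×55 − 183 = 147°; Δλ = +1.5486°.
Transverse Mercator on WGS84 with k₀ = 0.9996 gives E = 613269.785 m, N = 4571544.481 m.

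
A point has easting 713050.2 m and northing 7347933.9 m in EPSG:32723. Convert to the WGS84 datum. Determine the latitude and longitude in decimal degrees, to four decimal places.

lat -23.9662°, lon -42.9062°

Zone 23S: λ₀ = -45°, k₀ = 0.9996, false easting 500000 m, false northing 10000000 m.
Meridian distance M = (N − FN)/k₀ = -2653127.4 m.
Inverse transverse Mercator on WGS84 gives φ = -23.96619958°, λ = -42.90620025°.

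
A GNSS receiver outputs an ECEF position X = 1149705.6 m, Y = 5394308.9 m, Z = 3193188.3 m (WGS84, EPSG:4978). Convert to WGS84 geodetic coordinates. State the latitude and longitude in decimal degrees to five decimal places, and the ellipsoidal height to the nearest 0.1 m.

lat 30.23590°, lon 77.96840°, h 386.2 m

λ = atan2(Y, X) = 77.96840024°; p = √(X²+Y²) = 5515468.4 m.
Bowring's method on WGS84 (a = 6378137 m, b = 6356752.314 m) gives φ = 30.23590040°, h = 386.164 m.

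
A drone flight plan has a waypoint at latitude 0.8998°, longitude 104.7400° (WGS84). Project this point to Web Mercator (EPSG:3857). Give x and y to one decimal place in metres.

Web Mercator is spherical with R = a = 6378137 m.
x = R·λ = 6378137 × 1.828057859 = 11659603.466 m.
y = R·ln tan(π/4 + φ/2) = 6378137 × 0.015705118 = 100169.395 m.

x 11659603.5 m, y 100169.4 m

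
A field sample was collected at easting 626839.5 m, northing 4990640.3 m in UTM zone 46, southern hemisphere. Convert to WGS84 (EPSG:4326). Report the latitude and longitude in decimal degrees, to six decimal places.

Zone 46S: λ₀ = 93°, k₀ = 0.9996, false easting 500000 m, false northing 10000000 m.
Meridian distance M = (N − FN)/k₀ = -5011364.2 m.
Inverse transverse Mercator on WGS84 gives φ = -45.22630001°, λ = 94.61570002°.

lat -45.226300°, lon 94.615700°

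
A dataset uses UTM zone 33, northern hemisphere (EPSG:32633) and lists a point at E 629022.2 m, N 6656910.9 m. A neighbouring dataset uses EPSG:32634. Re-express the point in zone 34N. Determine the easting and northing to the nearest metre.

E 294739 m, N 6660372 m

UTM 33N → geographic: φ = 60.02909972°, λ = 17.31550007°.
UTM 34N (λ₀ = 21°) forward: E = 294738.544 m, N = 6660372.231 m.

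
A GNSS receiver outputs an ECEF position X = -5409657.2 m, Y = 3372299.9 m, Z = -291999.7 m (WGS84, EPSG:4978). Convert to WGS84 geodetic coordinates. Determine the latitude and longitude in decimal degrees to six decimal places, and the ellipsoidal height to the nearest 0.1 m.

lat -2.640300°, lon 148.061200°, h 3292.0 m

λ = atan2(Y, X) = 148.06119976°; p = √(X²+Y²) = 6374699.8 m.
Bowring's method on WGS84 (a = 6378137 m, b = 6356752.314 m) gives φ = -2.64030033°, h = 3291.978 m.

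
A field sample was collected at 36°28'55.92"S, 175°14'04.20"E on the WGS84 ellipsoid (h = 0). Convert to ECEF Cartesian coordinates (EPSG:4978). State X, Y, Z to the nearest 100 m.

WGS84: a = 6378137 m, e² = 0.006694380; N(φ) = a/√(1−e²sin²φ) = 6385697.601 m.
X = (N+h)·cosφ·cosλ = -5116617.434 m; Y = (N+h)·cosφ·sinλ = 426551.889 m; Z = (N(1−e²)+h)·sinφ = -3771346.561 m.

X -5116600 m, Y 426600 m, Z -3771300 m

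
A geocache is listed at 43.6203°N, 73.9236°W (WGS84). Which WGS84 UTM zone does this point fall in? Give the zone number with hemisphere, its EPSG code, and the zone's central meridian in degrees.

UTM zone = ⌊(λ + 180)/6⌋ + 1; -73.9236° ∈ [-78°, -72°) → zone 18.
Hemisphere: N (φ ≥ 0).
Central meridian λ₀ = 6×18 − 183 = -75°.
EPSG code: 32618.

Zone 18N (EPSG:32618), central meridian -75°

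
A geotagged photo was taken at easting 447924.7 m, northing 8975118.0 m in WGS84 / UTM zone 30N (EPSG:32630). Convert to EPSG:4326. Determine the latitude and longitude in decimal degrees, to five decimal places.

Zone 30N: λ₀ = -3°, k₀ = 0.9996, false easting 500000 m.
Meridian distance M = (N − FN)/k₀ = 8978709.5 m.
Inverse transverse Mercator on WGS84 gives φ = 80.82619968°, λ = -5.92700073°.

lat 80.82620°, lon -5.92700°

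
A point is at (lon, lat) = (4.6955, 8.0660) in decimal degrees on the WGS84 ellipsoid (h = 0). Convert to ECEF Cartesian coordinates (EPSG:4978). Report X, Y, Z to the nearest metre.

WGS84: a = 6378137 m, e² = 0.006694380; N(φ) = a/√(1−e²sin²φ) = 6378557.356 m.
X = (N+h)·cosφ·cosλ = 6294259.091 m; Y = (N+h)·cosφ·sinλ = 516984.607 m; Z = (N(1−e²)+h)·sinφ = 889007.617 m.

X 6294259 m, Y 516985 m, Z 889008 m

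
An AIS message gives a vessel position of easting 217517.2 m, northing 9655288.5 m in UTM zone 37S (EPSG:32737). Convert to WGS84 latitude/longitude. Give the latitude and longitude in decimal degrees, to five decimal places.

lat -3.11560°, lon 36.45850°

Zone 37S: λ₀ = 39°, k₀ = 0.9996, false easting 500000 m, false northing 10000000 m.
Meridian distance M = (N − FN)/k₀ = -344849.4 m.
Inverse transverse Mercator on WGS84 gives φ = -3.11559999°, λ = 36.45850020°.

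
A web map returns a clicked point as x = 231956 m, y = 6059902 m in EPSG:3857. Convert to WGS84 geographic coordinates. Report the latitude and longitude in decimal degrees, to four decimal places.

R = 6378137 m. λ = x/R = 2.08369620°.
φ = 2·arctan(exp(y/R)) − 90° = 2·arctan(2.58598) − 90° = 47.71699883°.

lat 47.7170°, lon 2.0837°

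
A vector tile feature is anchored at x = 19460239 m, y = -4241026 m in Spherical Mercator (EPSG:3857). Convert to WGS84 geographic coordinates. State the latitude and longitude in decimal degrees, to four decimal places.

R = 6378137 m. λ = x/R = 174.81430126°.
φ = 2·arctan(exp(y/R)) − 90° = 2·arctan(0.51431) − 90° = -35.56570188°.

lat -35.5657°, lon 174.8143°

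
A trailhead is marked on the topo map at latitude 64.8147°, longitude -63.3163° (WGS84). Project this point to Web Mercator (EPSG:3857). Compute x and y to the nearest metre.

x -7048338 m, y 9559731 m

Web Mercator is spherical with R = a = 6378137 m.
x = R·λ = 6378137 × -1.105077905 = -7048338.275 m.
y = R·ln tan(π/4 + φ/2) = 6378137 × 1.498828118 = 9559731.078 m.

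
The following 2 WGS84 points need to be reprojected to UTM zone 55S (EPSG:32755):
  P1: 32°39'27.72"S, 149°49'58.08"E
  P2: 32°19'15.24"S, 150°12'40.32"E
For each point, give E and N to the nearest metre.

P1: E 765691 m, N 6383113 m; P2: E 802322 m, N 6419462 m

UTM zone 55S: λ₀ = 147°, k₀ = 0.9996.
P1 (-32.6577°, 149.8328°) → (765691.032, 6383113.389) m.
P2 (-32.3209°, 150.2112°) → (802322.129, 6419461.519) m.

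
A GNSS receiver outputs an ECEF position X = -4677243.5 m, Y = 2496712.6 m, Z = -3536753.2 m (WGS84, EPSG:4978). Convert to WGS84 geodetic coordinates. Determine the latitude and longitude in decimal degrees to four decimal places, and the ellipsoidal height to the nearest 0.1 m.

λ = atan2(Y, X) = 151.90670010°; p = √(X²+Y²) = 5301903.5 m.
Bowring's method on WGS84 (a = 6378137 m, b = 6356752.314 m) gives φ = -33.88399964°, h = 1759.723 m.

lat -33.8840°, lon 151.9067°, h 1759.7 m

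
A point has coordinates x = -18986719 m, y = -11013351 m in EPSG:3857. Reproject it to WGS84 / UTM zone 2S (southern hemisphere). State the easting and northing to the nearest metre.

Web Mercator inverse (R = 6378137 m) → φ = -69.82920116°, λ = -170.56059873°.
UTM 2S forward: E = 516909.563 m, N = 2253112.859 m.

E 516910 m, N 2253113 m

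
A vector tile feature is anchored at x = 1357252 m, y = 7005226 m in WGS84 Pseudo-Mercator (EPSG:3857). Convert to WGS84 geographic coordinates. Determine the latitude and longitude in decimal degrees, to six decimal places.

lat 53.120002°, lon 12.192402°

R = 6378137 m. λ = x/R = 12.19240216°.
φ = 2·arctan(exp(y/R)) − 90° = 2·arctan(2.99912) − 90° = 53.12000220°.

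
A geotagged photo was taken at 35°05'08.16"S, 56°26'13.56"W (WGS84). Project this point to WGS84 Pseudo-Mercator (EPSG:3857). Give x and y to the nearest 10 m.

Web Mercator is spherical with R = a = 6378137 m.
x = R·λ = 6378137 × -0.985013215 = -6282549.234 m.
y = R·ln tan(π/4 + φ/2) = 6378137 × -0.654661375 = -4175519.935 m.

x -6282550 m, y -4175520 m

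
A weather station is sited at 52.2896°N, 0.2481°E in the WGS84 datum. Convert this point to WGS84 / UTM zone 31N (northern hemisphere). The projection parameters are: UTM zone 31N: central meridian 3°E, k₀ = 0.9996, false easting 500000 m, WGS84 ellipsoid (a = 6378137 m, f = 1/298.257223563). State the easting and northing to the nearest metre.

Zone 31 central meridian λ₀ = 6×31 − 183 = 3°; Δλ = -2.7519°.
Transverse Mercator on WGS84 with k₀ = 0.9996 gives E = 312320.208 m, N = 5796815.974 m.

E 312320 m, N 5796816 m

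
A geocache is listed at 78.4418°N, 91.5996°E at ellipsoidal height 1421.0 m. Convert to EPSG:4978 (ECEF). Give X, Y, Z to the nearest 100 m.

X -35800 m, Y 1281900 m, Z 6228400 m

WGS84: a = 6378137 m, e² = 0.006694380; N(φ) = a/√(1−e²sin²φ) = 6398728.065 m.
X = (N+h)·cosφ·cosλ = -35796.489 m; Y = (N+h)·cosφ·sinλ = 1281854.760 m; Z = (N(1−e²)+h)·sinφ = 6228397.940 m.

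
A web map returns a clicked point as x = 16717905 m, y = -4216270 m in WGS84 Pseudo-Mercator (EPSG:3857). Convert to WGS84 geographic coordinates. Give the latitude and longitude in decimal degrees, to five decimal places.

R = 6378137 m. λ = x/R = 150.17949580°.
φ = 2·arctan(exp(y/R)) − 90° = 2·arctan(0.51631) − 90° = -35.38459738°.

lat -35.38460°, lon 150.17950°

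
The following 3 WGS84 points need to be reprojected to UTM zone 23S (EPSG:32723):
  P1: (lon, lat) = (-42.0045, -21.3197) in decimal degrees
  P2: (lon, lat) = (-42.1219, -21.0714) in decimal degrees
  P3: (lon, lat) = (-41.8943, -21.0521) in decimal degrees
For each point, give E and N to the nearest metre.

UTM zone 23S: λ₀ = -45°, k₀ = 0.9996.
P1 (-21.3197°, -42.0045°) → (810755.873, 7639514.329) m.
P2 (-21.0714°, -42.1219°) → (799068.935, 7667248.112) m.
P3 (-21.0521°, -41.8943°) → (822777.652, 7668941.716) m.

P1: E 810756 m, N 7639514 m; P2: E 799069 m, N 7667248 m; P3: E 822778 m, N 7668942 m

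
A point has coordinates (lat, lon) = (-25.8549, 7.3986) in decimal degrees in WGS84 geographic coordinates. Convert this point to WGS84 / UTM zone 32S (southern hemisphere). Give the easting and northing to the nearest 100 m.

E 339500 m, N 7139400 m

Zone 32 central meridian λ₀ = 6×32 − 183 = 9°; Δλ = -1.6014°.
Transverse Mercator on WGS84 with k₀ = 0.9996 gives E = 339526.216 m, N = 7139406.757 m.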